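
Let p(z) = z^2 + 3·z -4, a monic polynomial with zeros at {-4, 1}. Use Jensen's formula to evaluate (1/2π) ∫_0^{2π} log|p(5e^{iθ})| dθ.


Zeros: -4, 1; r = 5.
Inside |z| < r: -4, 1. Outside (|z| ≥ r): ∅.
p(0) = -4, so log|p(0)| = log(4) = 1.3863.
Apply Jensen: I(r) = log|p(0)| + Σ_k log(r/|z_k|), summed over zeros inside |z| < r.
  log(r/|z_k|) for z_k = -4: log(5/4) = 0.2231
  log(r/|z_k|) for z_k = 1: log(5/1) = 1.6094
Sum over inside zeros: 1.8326.
I(r) = log|p(0)| + (inside sum) = 1.3863 + 1.8326 = 3.2189.
Closed form (all zeros inside, monic): I(r) = n·log(r) = 2·log(5) = 3.2189. ✓

I(r) ≈ 3.2189.


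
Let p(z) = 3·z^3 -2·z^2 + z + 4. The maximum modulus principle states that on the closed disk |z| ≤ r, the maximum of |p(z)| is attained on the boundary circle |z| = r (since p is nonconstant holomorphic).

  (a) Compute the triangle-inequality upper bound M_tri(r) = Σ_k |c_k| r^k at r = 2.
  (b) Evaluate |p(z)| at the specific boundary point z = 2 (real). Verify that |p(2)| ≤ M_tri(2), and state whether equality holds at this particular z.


Coefficients: c_0 = 4, c_1 = 1, c_2 = -2, c_3 = 3. Radius r = 2.
Part (a). Triangle bound: M_tri(r) = Σ_k |c_k| r^k
  = |4|·2^0 + |1|·2^1 + |-2|·2^2 + |3|·2^3
  = 4 + 2 + 8 + 24 = 38.
This bounds M(r) := max_{|z|=r} |p(z)| from above; equality holds iff all terms c_k z^k can be made to align in phase at a single z on |z|=r.
Part (b). At z = 2 (real, on the circle |z| = r):
  p(2) = (4)·2^0 + (1)·2^1 + (-2)·2^2 + (3)·2^3 = 22.
  |p(2)| = 22.
Check: |p(2)| = 22 ≤ 38 = M_tri(2). ✓ Equality does not hold at z = 2 (the coefficients have mixed signs, so the terms do not all align in phase there).

M_tri(2) = 38; |p(2)| = 22; equality at z=2: no.


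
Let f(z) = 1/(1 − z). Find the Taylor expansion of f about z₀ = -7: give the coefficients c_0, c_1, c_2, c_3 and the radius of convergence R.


Let w = z − z₀, so z = z₀ + w.
Then 1 − z = 1 − (z₀ + w) = (1 − z₀) − w = 8 − w.
f(z) = 1/(8 − w) = (1/(8)) · 1/(1 − w/(8)) = Σ_{n≥0} w^n / (8)^(n+1).
So c_n = 1/(8)^(n+1):
  c_0 = 1/(8)^1 = 1/8.
  c_1 = 1/(8)^2 = 1/64.
  c_2 = 1/(8)^3 = 1/512.
  c_3 = 1/(8)^4 = 1/4096.
The series is valid for |w/d| < 1, i.e. |z − z₀| < |d|.
Radius of convergence: R = |1 − z₀| = |8| = 8 (distance from z₀ to the singularity z = 1).

c_0 = 1/8, c_1 = 1/64, c_2 = 1/512, c_3 = 1/4096; R = 8.


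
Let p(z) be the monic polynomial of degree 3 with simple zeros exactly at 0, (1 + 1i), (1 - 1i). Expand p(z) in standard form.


The polynomial is p(z) = ∏_{α ∈ S} (z − α), where S = {0, (1 + 1i), (1 - 1i)}.
Expanding the product yields: p(z) = z^3 -2·z^2 + 2·z.
Note conjugate pairs combine to real quadratics: (z − (1+1i))(z − (1−1i)) = z² − 2z + 2.
The resulting polynomial has degree 3 and real coefficients as required.

p(z) = z^3 -2·z^2 + 2·z.


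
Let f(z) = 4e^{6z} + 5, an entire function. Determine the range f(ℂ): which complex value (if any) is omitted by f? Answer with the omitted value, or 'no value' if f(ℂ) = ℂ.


Little Picard bounds the complement of f(ℂ) to at most one point.
e^{6z} is never zero on ℂ, so 4·e^{6z} takes every value in ℂ ∖ {0}. Adding 5 shifts the range to ℂ ∖ {5}. Thus f omits exactly the value 5.

Omitted value: 5.


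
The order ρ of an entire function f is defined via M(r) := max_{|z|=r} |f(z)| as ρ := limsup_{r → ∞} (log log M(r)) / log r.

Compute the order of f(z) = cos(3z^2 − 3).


Write cos(w) = (e^{iw} ± e^{−iw})/(2 or 2i), so |cos(w)| ≤ e^{|w|}. With w = 3z^2 − 3, |w| ≤ 3r^2 + 3 on |z|=r, giving M(r) ≤ e^{3r^2 + 3} and ρ ≤ 2. For the lower bound, choose z on |z|=r with 3z^2 purely imaginary of modulus 3r^2; then |cos(3z^2 − 3)| grows like e^{3r^2}/2, so ρ ≥ 2. Hence ρ = 2.
Therefore ρ = 2.

Order ρ = 2.


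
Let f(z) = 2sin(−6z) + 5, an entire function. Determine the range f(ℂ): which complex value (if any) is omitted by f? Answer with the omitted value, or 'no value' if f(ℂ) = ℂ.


Little Picard bounds the complement of f(ℂ) to at most one point.
sin is entire and surjective onto ℂ: for every w ∈ ℂ, sin(ζ) = w has a solution ζ ∈ ℂ (e.g., via the complex inverse arcsin). With ζ = −6z this gives z = ζ/(-6). Then 2·sin(−6z) takes every value in 2·ℂ = ℂ, and adding 5 is a bijection of ℂ. So f is surjective and omits no value. (Note: only on the real line is sin bounded by [−1, 1].)

Omitted value: no value.


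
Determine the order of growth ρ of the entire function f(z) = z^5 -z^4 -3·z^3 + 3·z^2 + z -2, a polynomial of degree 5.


|f(z)| ≤ Σ|c_k|·r^k = O(r^5) as r → ∞. Polynomial growth is O(e^{r^ε}) for every ε > 0 (since r^5/e^{r^ε} → 0), so ρ ≤ ε for all ε > 0, i.e. ρ = 0. Every nonconstant polynomial has order 0.
Therefore ρ = 0.

Order ρ = 0.


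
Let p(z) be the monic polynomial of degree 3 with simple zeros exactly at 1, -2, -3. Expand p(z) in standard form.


The polynomial is p(z) = ∏_{α ∈ S} (z − α), where S = {1, -2, -3}.
Expanding the product yields: p(z) = z^3 + 4·z^2 + z -6.
The resulting polynomial has degree 3 and real coefficients as required.

p(z) = z^3 + 4·z^2 + z -6.


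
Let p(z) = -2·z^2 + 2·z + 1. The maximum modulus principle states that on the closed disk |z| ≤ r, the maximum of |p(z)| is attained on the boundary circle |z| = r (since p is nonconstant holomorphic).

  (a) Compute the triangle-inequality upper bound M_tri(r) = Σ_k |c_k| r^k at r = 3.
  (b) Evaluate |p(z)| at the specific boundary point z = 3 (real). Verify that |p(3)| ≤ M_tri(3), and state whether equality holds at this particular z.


Coefficients: c_0 = 1, c_1 = 2, c_2 = -2. Radius r = 3.
Part (a). Triangle bound: M_tri(r) = Σ_k |c_k| r^k
  = |1|·3^0 + |2|·3^1 + |-2|·3^2
  = 1 + 6 + 18 = 25.
This bounds M(r) := max_{|z|=r} |p(z)| from above; equality holds iff all terms c_k z^k can be made to align in phase at a single z on |z|=r.
Part (b). At z = 3 (real, on the circle |z| = r):
  p(3) = (1)·3^0 + (2)·3^1 + (-2)·3^2 = -11.
  |p(3)| = 11.
Check: |p(3)| = 11 ≤ 25 = M_tri(3). ✓ Equality does not hold at z = 3 (the coefficients have mixed signs, so the terms do not all align in phase there).

M_tri(3) = 25; |p(3)| = 11; equality at z=3: no.


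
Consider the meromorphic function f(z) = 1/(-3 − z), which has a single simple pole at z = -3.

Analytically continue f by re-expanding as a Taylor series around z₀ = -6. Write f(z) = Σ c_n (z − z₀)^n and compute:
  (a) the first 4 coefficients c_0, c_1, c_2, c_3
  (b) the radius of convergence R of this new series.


Let w = z − z₀, so z = z₀ + w.
Then -3 − z = -3 − (z₀ + w) = (-3 − z₀) − w = 3 − w.
f(z) = 1/(3 − w) = (1/(3)) · 1/(1 − w/(3)) = Σ_{n≥0} w^n / (3)^(n+1).
So c_n = 1/(3)^(n+1):
  c_0 = 1/(3)^1 = 1/3.
  c_1 = 1/(3)^2 = 1/9.
  c_2 = 1/(3)^3 = 1/27.
  c_3 = 1/(3)^4 = 1/81.
The series is valid for |w/d| < 1, i.e. |z − z₀| < |d|.
Radius of convergence: R = |-3 − z₀| = |3| = 3 (distance from z₀ to the singularity z = -3).

c_0 = 1/3, c_1 = 1/9, c_2 = 1/27, c_3 = 1/81; R = 3.


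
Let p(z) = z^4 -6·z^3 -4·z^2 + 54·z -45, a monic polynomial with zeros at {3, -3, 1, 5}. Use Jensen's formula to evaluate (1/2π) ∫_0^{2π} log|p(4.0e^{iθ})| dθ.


Zeros: -3, 1, 3, 5; r = 4.0.
Inside |z| < r: -3, 1, 3. Outside (|z| ≥ r): 5.
p(0) = -45, so log|p(0)| = log(45) = 3.8067.
Apply Jensen: I(r) = log|p(0)| + Σ_k log(r/|z_k|), summed over zeros inside |z| < r.
  log(r/|z_k|) for z_k = 3: log(4.0/3) = 0.2877
  log(r/|z_k|) for z_k = -3: log(4.0/3) = 0.2877
  log(r/|z_k|) for z_k = 1: log(4.0/1) = 1.3863
  Outside zeros (5) contribute nothing to the Jensen sum.
Sum over inside zeros: 1.9617.
I(r) = log|p(0)| + (inside sum) = 3.8067 + 1.9617 = 5.7683.
Note: since some zeros are outside |z| ≤ r, the simplified n·log(r) form does NOT apply — only the inside zeros contribute.

I(r) ≈ 5.7683.


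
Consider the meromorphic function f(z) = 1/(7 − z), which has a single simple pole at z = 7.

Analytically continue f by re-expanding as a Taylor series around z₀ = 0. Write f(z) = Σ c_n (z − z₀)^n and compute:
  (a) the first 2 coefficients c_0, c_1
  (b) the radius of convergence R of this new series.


Let w = z − z₀, so z = z₀ + w.
Then 7 − z = 7 − (z₀ + w) = (7 − z₀) − w = 7 − w.
f(z) = 1/(7 − w) = (1/(7)) · 1/(1 − w/(7)) = Σ_{n≥0} w^n / (7)^(n+1).
So c_n = 1/(7)^(n+1):
  c_0 = 1/(7)^1 = 1/7.
  c_1 = 1/(7)^2 = 1/49.
The series is valid for |w/d| < 1, i.e. |z − z₀| < |d|.
Radius of convergence: R = |7 − z₀| = |7| = 7 (distance from z₀ to the singularity z = 7).

c_0 = 1/7, c_1 = 1/49; R = 7.


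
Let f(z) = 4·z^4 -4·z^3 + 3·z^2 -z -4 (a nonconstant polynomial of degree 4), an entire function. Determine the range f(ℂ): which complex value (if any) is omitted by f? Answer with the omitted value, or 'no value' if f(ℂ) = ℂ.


Little Picard bounds the complement of f(ℂ) to at most one point.
For every w ∈ ℂ, the equation p(z) − w = 0 is a nonconstant polynomial in z and hence has at least one root by the fundamental theorem of algebra. So p is surjective onto ℂ, omitting no value.

Omitted value: no value.


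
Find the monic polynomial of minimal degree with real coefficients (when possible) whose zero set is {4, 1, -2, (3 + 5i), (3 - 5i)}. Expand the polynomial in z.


The polynomial is p(z) = ∏_{α ∈ S} (z − α), where S = {4, 1, -2, (3 + 5i), (3 - 5i)}.
Expanding the product yields: p(z) = z^5 -9·z^4 + 46·z^3 -58·z^2 -252·z + 272.
Note conjugate pairs combine to real quadratics: (z − (3+5i))(z − (3−5i)) = z² − 6z + 34.
The resulting polynomial has degree 5 and real coefficients as required.

p(z) = z^5 -9·z^4 + 46·z^3 -58·z^2 -252·z + 272.


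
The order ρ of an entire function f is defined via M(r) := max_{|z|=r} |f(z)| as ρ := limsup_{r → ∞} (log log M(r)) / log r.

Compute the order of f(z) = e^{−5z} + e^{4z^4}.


Each summand is entire of order 1 and 4 respectively (as in the single-exponential case). The order of a sum is at most the max of the orders, so ρ ≤ 4. For the lower bound: on |z|=r choose arg z so that 4z^4 is real positive; then |e^{4z^4}| = e^{4r^4} while |e^{-5z}| ≤ e^{5r^1} = o(e^{4r^4}). So |f| ≥ e^{4r^4}(1 − o(1)) and ρ ≥ 4. Hence ρ = max(1, 4) = 4.
Therefore ρ = 4.

Order ρ = 4.


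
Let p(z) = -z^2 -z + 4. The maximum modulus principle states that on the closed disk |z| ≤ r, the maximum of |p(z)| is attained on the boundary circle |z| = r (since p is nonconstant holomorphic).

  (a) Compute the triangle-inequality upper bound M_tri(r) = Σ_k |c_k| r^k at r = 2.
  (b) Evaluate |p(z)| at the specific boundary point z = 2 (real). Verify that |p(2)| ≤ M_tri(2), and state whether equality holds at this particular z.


Coefficients: c_0 = 4, c_1 = -1, c_2 = -1. Radius r = 2.
Part (a). Triangle bound: M_tri(r) = Σ_k |c_k| r^k
  = |4|·2^0 + |-1|·2^1 + |-1|·2^2
  = 4 + 2 + 4 = 10.
This bounds M(r) := max_{|z|=r} |p(z)| from above; equality holds iff all terms c_k z^k can be made to align in phase at a single z on |z|=r.
Part (b). At z = 2 (real, on the circle |z| = r):
  p(2) = (4)·2^0 + (-1)·2^1 + (-1)·2^2 = -2.
  |p(2)| = 2.
Check: |p(2)| = 2 ≤ 10 = M_tri(2). ✓ Equality does not hold at z = 2 (the coefficients have mixed signs, so the terms do not all align in phase there).

M_tri(2) = 10; |p(2)| = 2; equality at z=2: no.


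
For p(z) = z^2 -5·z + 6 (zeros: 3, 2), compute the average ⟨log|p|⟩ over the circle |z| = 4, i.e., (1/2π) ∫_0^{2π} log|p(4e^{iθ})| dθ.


Zeros: 2, 3; r = 4.
Inside |z| < r: 2, 3. Outside (|z| ≥ r): ∅.
p(0) = 6, so log|p(0)| = log(6) = 1.7918.
Apply Jensen: I(r) = log|p(0)| + Σ_k log(r/|z_k|), summed over zeros inside |z| < r.
  log(r/|z_k|) for z_k = 3: log(4/3) = 0.2877
  log(r/|z_k|) for z_k = 2: log(4/2) = 0.6931
Sum over inside zeros: 0.9808.
I(r) = log|p(0)| + (inside sum) = 1.7918 + 0.9808 = 2.7726.
Closed form (all zeros inside, monic): I(r) = n·log(r) = 2·log(4) = 2.7726. ✓

I(r) ≈ 2.7726.


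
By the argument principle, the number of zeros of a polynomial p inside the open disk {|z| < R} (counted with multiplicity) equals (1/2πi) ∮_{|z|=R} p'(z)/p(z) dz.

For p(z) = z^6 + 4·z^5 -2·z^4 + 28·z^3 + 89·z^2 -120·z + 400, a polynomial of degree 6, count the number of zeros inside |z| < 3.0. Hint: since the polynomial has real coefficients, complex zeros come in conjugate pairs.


The zeros of p are: (1 + 2i), (1 - 2i), -4, -4, (1 + 2i), (1 - 2i).
Their magnitudes are: 2.236, 2.236, 4, 4, 2.236, 2.236.
Zeros with |z| < R = 3.0: (1 + 2i), (1 - 2i), (1 + 2i), (1 - 2i).
Count = 4.
By the argument principle, (1/2πi) ∮_{|z|=R} p'(z)/p(z) dz equals exactly this count.

Number of zeros inside |z| < 3.0: 4.


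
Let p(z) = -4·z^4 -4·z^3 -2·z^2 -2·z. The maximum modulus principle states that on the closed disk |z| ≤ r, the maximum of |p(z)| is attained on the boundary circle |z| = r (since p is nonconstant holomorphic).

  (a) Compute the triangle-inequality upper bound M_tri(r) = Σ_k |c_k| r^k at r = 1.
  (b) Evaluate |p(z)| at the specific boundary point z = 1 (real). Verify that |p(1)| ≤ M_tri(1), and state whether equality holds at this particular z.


Coefficients: c_0 = 0, c_1 = -2, c_2 = -2, c_3 = -4, c_4 = -4. Radius r = 1.
Part (a). Triangle bound: M_tri(r) = Σ_k |c_k| r^k
  = |0|·1^0 + |-2|·1^1 + |-2|·1^2 + |-4|·1^3 + |-4|·1^4
  = 0 + 2 + 2 + 4 + 4 = 12.
This bounds M(r) := max_{|z|=r} |p(z)| from above; equality holds iff all terms c_k z^k can be made to align in phase at a single z on |z|=r.
Part (b). At z = 1 (real, on the circle |z| = r):
  p(1) = (0)·1^0 + (-2)·1^1 + (-2)·1^2 + (-4)·1^3 + (-4)·1^4 = -12.
  |p(1)| = 12.
Since all nonzero coefficients share the same sign, |p(1)| = 12 = M_tri(1); the triangle bound is attained at z = 1, so in fact M(r) = 12.

M_tri(1) = 12; |p(1)| = 12; equality at z=1: yes.


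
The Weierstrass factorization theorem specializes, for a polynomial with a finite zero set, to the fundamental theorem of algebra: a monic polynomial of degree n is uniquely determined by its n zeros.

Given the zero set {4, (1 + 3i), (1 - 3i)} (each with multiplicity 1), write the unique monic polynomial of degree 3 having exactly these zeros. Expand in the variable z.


The polynomial is p(z) = ∏_{α ∈ S} (z − α), where S = {4, (1 + 3i), (1 - 3i)}.
Expanding the product yields: p(z) = z^3 -6·z^2 + 18·z -40.
Note conjugate pairs combine to real quadratics: (z − (1+3i))(z − (1−3i)) = z² − 2z + 10.
The resulting polynomial has degree 3 and real coefficients as required.

p(z) = z^3 -6·z^2 + 18·z -40.


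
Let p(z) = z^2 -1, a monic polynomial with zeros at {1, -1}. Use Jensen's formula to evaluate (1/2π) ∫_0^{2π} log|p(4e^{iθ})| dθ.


Zeros: -1, 1; r = 4.
Inside |z| < r: -1, 1. Outside (|z| ≥ r): ∅.
p(0) = -1, so log|p(0)| = log(1) = 0.0000.
Apply Jensen: I(r) = log|p(0)| + Σ_k log(r/|z_k|), summed over zeros inside |z| < r.
  log(r/|z_k|) for z_k = 1: log(4/1) = 1.3863
  log(r/|z_k|) for z_k = -1: log(4/1) = 1.3863
Sum over inside zeros: 2.7726.
I(r) = log|p(0)| + (inside sum) = 0.0000 + 2.7726 = 2.7726.
Closed form (all zeros inside, monic): I(r) = n·log(r) = 2·log(4) = 2.7726. ✓

I(r) ≈ 2.7726.


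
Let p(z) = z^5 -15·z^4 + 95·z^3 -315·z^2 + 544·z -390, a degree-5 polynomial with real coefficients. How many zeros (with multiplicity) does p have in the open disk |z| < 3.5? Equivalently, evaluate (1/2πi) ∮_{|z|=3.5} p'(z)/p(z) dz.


The zeros of p are: (3 + 2i), (3 - 2i), (3 + 1i), (3 - 1i), 3.
Their magnitudes are: 3.606, 3.606, 3.162, 3.162, 3.
Zeros with |z| < R = 3.5: (3 + 1i), (3 - 1i), 3.
Count = 3.
By the argument principle, (1/2πi) ∮_{|z|=R} p'(z)/p(z) dz equals exactly this count.

Number of zeros inside |z| < 3.5: 3.


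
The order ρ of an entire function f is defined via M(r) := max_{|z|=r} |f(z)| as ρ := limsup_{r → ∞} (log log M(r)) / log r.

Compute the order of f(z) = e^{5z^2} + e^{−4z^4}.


Each summand is entire of order 2 and 4 respectively (as in the single-exponential case). The order of a sum is at most the max of the orders, so ρ ≤ 4. For the lower bound: on |z|=r choose arg z so that -4z^4 is real positive; then |e^{-4z^4}| = e^{4r^4} while |e^{5z^2}| ≤ e^{5r^2} = o(e^{4r^4}). So |f| ≥ e^{4r^4}(1 − o(1)) and ρ ≥ 4. Hence ρ = max(2, 4) = 4.
Therefore ρ = 4.

Order ρ = 4.


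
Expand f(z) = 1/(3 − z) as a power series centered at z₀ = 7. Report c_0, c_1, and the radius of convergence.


Let w = z − z₀, so z = z₀ + w.
Then 3 − z = 3 − (z₀ + w) = (3 − z₀) − w = -4 − w.
f(z) = 1/(-4 − w) = (1/(-4)) · 1/(1 − w/(-4)) = Σ_{n≥0} w^n / (-4)^(n+1).
So c_n = 1/(-4)^(n+1):
  c_0 = 1/(-4)^1 = -1/4.
  c_1 = 1/(-4)^2 = 1/16.
The series is valid for |w/d| < 1, i.e. |z − z₀| < |d|.
Radius of convergence: R = |3 − z₀| = |-4| = 4 (distance from z₀ to the singularity z = 3).

c_0 = -1/4, c_1 = 1/16; R = 4.


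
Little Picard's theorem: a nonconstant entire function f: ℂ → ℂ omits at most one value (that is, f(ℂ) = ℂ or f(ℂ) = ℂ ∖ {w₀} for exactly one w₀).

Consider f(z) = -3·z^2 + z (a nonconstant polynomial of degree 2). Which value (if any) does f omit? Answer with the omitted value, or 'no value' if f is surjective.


Little Picard bounds the complement of f(ℂ) to at most one point.
For every w ∈ ℂ, the equation p(z) − w = 0 is a nonconstant polynomial in z and hence has at least one root by the fundamental theorem of algebra. So p is surjective onto ℂ, omitting no value.

Omitted value: no value.


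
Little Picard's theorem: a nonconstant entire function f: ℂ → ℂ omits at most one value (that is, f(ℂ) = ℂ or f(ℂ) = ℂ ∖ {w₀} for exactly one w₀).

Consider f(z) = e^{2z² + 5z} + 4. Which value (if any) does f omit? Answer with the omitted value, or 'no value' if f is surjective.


Little Picard bounds the complement of f(ℂ) to at most one point.
The exponent g(z) = 2z² + 5z is a nonconstant polynomial, hence surjective onto ℂ. So e^{g(z)} takes every value in {e^w : w ∈ ℂ} = ℂ ∖ {0}. Adding 4 shifts the range to ℂ ∖ {4}. f omits exactly 4.

Omitted value: 4.


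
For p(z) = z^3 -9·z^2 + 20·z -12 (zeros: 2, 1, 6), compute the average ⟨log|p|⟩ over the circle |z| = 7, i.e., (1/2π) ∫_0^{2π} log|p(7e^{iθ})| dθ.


Zeros: 1, 2, 6; r = 7.
Inside |z| < r: 1, 2, 6. Outside (|z| ≥ r): ∅.
p(0) = -12, so log|p(0)| = log(12) = 2.4849.
Apply Jensen: I(r) = log|p(0)| + Σ_k log(r/|z_k|), summed over zeros inside |z| < r.
  log(r/|z_k|) for z_k = 2: log(7/2) = 1.2528
  log(r/|z_k|) for z_k = 1: log(7/1) = 1.9459
  log(r/|z_k|) for z_k = 6: log(7/6) = 0.1542
Sum over inside zeros: 3.3528.
I(r) = log|p(0)| + (inside sum) = 2.4849 + 3.3528 = 5.8377.
Closed form (all zeros inside, monic): I(r) = n·log(r) = 3·log(7) = 5.8377. ✓

I(r) ≈ 5.8377.


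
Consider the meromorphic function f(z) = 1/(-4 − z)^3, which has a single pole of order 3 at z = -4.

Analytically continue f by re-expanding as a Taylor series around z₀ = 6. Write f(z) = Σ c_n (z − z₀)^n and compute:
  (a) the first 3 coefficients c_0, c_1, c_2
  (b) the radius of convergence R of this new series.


Let w = z − z₀, so z = z₀ + w.
Then -4 − z = -4 − (z₀ + w) = (-4 − z₀) − w = -10 − w.
f(z) = 1/(-10 − w)^3 = (1/(-10)^3) · (1 − w/(-10))^{−3}.
By the binomial series (1−u)^{−3} = Σ_{n≥0} C(n+2, 2) u^n for |u|<1, with u = w/(-10):
  c_n = C(n+2, 2) / (-10)^(n+3).
  c_0 = 1/(-10)^3 = -1/1000.
  c_1 = 3/(-10)^4 = 3/10000.
  c_2 = 6/(-10)^5 = -3/50000.
The series is valid for |w/d| < 1, i.e. |z − z₀| < |d|.
Radius of convergence: R = |-4 − z₀| = |-10| = 10 (distance from z₀ to the singularity z = -4).

c_0 = -1/1000, c_1 = 3/10000, c_2 = -3/50000; R = 10.


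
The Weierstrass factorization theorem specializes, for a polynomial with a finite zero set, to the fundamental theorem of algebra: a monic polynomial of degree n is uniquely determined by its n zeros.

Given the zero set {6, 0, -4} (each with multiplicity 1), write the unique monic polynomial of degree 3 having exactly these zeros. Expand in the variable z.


The polynomial is p(z) = ∏_{α ∈ S} (z − α), where S = {6, 0, -4}.
Expanding the product yields: p(z) = z^3 -2·z^2 -24·z.
The resulting polynomial has degree 3 and real coefficients as required.

p(z) = z^3 -2·z^2 -24·z.


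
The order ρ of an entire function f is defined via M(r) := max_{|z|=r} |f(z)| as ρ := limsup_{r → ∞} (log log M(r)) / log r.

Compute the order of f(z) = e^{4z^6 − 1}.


|e^{4z^6 − 1}| = e^{Re(4·z^6) + -1} ≤ e^{4|z|^6 + -1} = e^{4r^6 + -1} on |z| = r, so ρ ≤ 6. Choosing z on |z|=r so that 4·z^6 is real positive (always possible by picking arg z appropriately) gives |f(z)| = e^{4r^6 + -1}, matching the bound. The additive constant -1 does not affect log log M(r) ~ 6·log r. Hence ρ = 6.
Therefore ρ = 6.

Order ρ = 6.


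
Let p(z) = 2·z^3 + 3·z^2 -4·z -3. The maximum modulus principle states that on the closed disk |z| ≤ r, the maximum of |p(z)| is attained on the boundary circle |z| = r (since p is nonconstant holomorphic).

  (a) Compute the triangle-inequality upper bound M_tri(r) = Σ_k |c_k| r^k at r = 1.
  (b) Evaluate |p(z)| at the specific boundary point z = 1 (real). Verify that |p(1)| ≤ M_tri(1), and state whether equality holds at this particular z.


Coefficients: c_0 = -3, c_1 = -4, c_2 = 3, c_3 = 2. Radius r = 1.
Part (a). Triangle bound: M_tri(r) = Σ_k |c_k| r^k
  = |-3|·1^0 + |-4|·1^1 + |3|·1^2 + |2|·1^3
  = 3 + 4 + 3 + 2 = 12.
This bounds M(r) := max_{|z|=r} |p(z)| from above; equality holds iff all terms c_k z^k can be made to align in phase at a single z on |z|=r.
Part (b). At z = 1 (real, on the circle |z| = r):
  p(1) = (-3)·1^0 + (-4)·1^1 + (3)·1^2 + (2)·1^3 = -2.
  |p(1)| = 2.
Check: |p(1)| = 2 ≤ 12 = M_tri(1). ✓ Equality does not hold at z = 1 (the coefficients have mixed signs, so the terms do not all align in phase there).

M_tri(1) = 12; |p(1)| = 2; equality at z=1: no.


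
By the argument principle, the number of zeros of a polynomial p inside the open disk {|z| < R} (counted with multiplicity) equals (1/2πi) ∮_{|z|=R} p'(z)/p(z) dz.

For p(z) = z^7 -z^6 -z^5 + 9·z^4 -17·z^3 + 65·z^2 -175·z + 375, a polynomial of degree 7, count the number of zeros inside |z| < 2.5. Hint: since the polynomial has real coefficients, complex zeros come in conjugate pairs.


The zeros of p are: (1 + 2i), (1 - 2i), -3, (-1 + 2i), (-1 - 2i), (2 + 1i), (2 - 1i).
Their magnitudes are: 2.236, 2.236, 3, 2.236, 2.236, 2.236, 2.236.
Zeros with |z| < R = 2.5: (1 + 2i), (1 - 2i), (-1 + 2i), (-1 - 2i), (2 + 1i), (2 - 1i).
Count = 6.
By the argument principle, (1/2πi) ∮_{|z|=R} p'(z)/p(z) dz equals exactly this count.

Number of zeros inside |z| < 2.5: 6.


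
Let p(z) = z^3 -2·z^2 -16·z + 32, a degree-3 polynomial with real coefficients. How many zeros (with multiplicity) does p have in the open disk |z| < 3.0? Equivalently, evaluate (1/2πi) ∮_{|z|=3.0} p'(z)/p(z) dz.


The zeros of p are: -4, 4, 2.
Their magnitudes are: 4, 4, 2.
Zeros with |z| < R = 3.0: 2.
Count = 1.
By the argument principle, (1/2πi) ∮_{|z|=R} p'(z)/p(z) dz equals exactly this count.

Number of zeros inside |z| < 3.0: 1.


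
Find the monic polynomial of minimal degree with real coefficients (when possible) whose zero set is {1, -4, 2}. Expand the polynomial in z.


The polynomial is p(z) = ∏_{α ∈ S} (z − α), where S = {1, -4, 2}.
Expanding the product yields: p(z) = z^3 + z^2 -10·z + 8.
The resulting polynomial has degree 3 and real coefficients as required.

p(z) = z^3 + z^2 -10·z + 8.


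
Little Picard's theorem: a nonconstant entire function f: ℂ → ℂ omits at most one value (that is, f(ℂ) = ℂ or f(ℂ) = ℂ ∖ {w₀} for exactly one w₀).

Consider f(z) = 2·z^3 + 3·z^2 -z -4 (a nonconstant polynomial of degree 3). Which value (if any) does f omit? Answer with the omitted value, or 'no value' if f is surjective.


Little Picard bounds the complement of f(ℂ) to at most one point.
For every w ∈ ℂ, the equation p(z) − w = 0 is a nonconstant polynomial in z and hence has at least one root by the fundamental theorem of algebra. So p is surjective onto ℂ, omitting no value.

Omitted value: no value.


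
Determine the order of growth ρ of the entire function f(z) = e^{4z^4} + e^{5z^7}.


Each summand is entire of order 4 and 7 respectively (as in the single-exponential case). The order of a sum is at most the max of the orders, so ρ ≤ 7. For the lower bound: on |z|=r choose arg z so that 5z^7 is real positive; then |e^{5z^7}| = e^{5r^7} while |e^{4z^4}| ≤ e^{4r^4} = o(e^{5r^7}). So |f| ≥ e^{5r^7}(1 − o(1)) and ρ ≥ 7. Hence ρ = max(4, 7) = 7.
Therefore ρ = 7.

Order ρ = 7.


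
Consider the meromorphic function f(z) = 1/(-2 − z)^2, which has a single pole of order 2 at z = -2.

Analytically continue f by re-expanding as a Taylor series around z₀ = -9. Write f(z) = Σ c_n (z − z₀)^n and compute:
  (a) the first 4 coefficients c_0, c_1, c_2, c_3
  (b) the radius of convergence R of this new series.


Let w = z − z₀, so z = z₀ + w.
Then -2 − z = -2 − (z₀ + w) = (-2 − z₀) − w = 7 − w.
f(z) = 1/(7 − w)^2 = (1/(7)^2) · (1 − w/(7))^{−2}.
By the binomial series (1−u)^{−2} = Σ_{n≥0} C(n+1, 1) u^n for |u|<1, with u = w/(7):
  c_n = C(n+1, 1) / (7)^(n+2).
  c_0 = 1/(7)^2 = 1/49.
  c_1 = 2/(7)^3 = 2/343.
  c_2 = 3/(7)^4 = 3/2401.
  c_3 = 4/(7)^5 = 4/16807.
The series is valid for |w/d| < 1, i.e. |z − z₀| < |d|.
Radius of convergence: R = |-2 − z₀| = |7| = 7 (distance from z₀ to the singularity z = -2).

c_0 = 1/49, c_1 = 2/343, c_2 = 3/2401, c_3 = 4/16807; R = 7.


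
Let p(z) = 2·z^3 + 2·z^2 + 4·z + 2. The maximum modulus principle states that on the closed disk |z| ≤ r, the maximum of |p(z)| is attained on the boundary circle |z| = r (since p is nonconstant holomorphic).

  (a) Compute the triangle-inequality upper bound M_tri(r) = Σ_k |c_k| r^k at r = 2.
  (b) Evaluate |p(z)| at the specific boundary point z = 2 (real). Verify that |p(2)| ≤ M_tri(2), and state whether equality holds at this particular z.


Coefficients: c_0 = 2, c_1 = 4, c_2 = 2, c_3 = 2. Radius r = 2.
Part (a). Triangle bound: M_tri(r) = Σ_k |c_k| r^k
  = |2|·2^0 + |4|·2^1 + |2|·2^2 + |2|·2^3
  = 2 + 8 + 8 + 16 = 34.
This bounds M(r) := max_{|z|=r} |p(z)| from above; equality holds iff all terms c_k z^k can be made to align in phase at a single z on |z|=r.
Part (b). At z = 2 (real, on the circle |z| = r):
  p(2) = (2)·2^0 + (4)·2^1 + (2)·2^2 + (2)·2^3 = 34.
  |p(2)| = 34.
Since all nonzero coefficients share the same sign, |p(2)| = 34 = M_tri(2); the triangle bound is attained at z = 2, so in fact M(r) = 34.

M_tri(2) = 34; |p(2)| = 34; equality at z=2: yes.


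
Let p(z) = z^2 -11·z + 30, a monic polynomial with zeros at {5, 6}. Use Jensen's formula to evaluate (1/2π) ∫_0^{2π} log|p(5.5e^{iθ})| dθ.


Zeros: 5, 6; r = 5.5.
Inside |z| < r: 5. Outside (|z| ≥ r): 6.
p(0) = 30, so log|p(0)| = log(30) = 3.4012.
Apply Jensen: I(r) = log|p(0)| + Σ_k log(r/|z_k|), summed over zeros inside |z| < r.
  log(r/|z_k|) for z_k = 5: log(5.5/5) = 0.0953
  Outside zeros (6) contribute nothing to the Jensen sum.
Sum over inside zeros: 0.0953.
I(r) = log|p(0)| + (inside sum) = 3.4012 + 0.0953 = 3.4965.
Note: since some zeros are outside |z| ≤ r, the simplified n·log(r) form does NOT apply — only the inside zeros contribute.

I(r) ≈ 3.4965.


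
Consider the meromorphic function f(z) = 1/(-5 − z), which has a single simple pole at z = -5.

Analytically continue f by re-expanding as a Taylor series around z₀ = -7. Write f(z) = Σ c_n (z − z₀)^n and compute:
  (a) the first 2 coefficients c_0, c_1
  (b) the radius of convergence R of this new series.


Let w = z − z₀, so z = z₀ + w.
Then -5 − z = -5 − (z₀ + w) = (-5 − z₀) − w = 2 − w.
f(z) = 1/(2 − w) = (1/(2)) · 1/(1 − w/(2)) = Σ_{n≥0} w^n / (2)^(n+1).
So c_n = 1/(2)^(n+1):
  c_0 = 1/(2)^1 = 1/2.
  c_1 = 1/(2)^2 = 1/4.
The series is valid for |w/d| < 1, i.e. |z − z₀| < |d|.
Radius of convergence: R = |-5 − z₀| = |2| = 2 (distance from z₀ to the singularity z = -5).

c_0 = 1/2, c_1 = 1/4; R = 2.


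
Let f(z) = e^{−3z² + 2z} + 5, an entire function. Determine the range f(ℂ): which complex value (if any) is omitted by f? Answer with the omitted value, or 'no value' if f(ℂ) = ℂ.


Little Picard bounds the complement of f(ℂ) to at most one point.
The exponent g(z) = −3z² + 2z is a nonconstant polynomial, hence surjective onto ℂ. So e^{g(z)} takes every value in {e^w : w ∈ ℂ} = ℂ ∖ {0}. Adding 5 shifts the range to ℂ ∖ {5}. f omits exactly 5.

Omitted value: 5.


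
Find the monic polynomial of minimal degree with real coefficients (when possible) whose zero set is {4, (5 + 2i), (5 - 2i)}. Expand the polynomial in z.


The polynomial is p(z) = ∏_{α ∈ S} (z − α), where S = {4, (5 + 2i), (5 - 2i)}.
Expanding the product yields: p(z) = z^3 -14·z^2 + 69·z -116.
Note conjugate pairs combine to real quadratics: (z − (5+2i))(z − (5−2i)) = z² − 10z + 29.
The resulting polynomial has degree 3 and real coefficients as required.

p(z) = z^3 -14·z^2 + 69·z -116.


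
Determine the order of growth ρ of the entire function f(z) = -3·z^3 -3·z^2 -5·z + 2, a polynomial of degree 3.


|f(z)| ≤ Σ|c_k|·r^k = O(r^3) as r → ∞. Polynomial growth is O(e^{r^ε}) for every ε > 0 (since r^3/e^{r^ε} → 0), so ρ ≤ ε for all ε > 0, i.e. ρ = 0. Every nonconstant polynomial has order 0.
Therefore ρ = 0.

Order ρ = 0.


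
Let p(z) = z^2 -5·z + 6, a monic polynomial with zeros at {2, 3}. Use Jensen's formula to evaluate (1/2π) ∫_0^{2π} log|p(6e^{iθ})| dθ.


Zeros: 2, 3; r = 6.
Inside |z| < r: 2, 3. Outside (|z| ≥ r): ∅.
p(0) = 6, so log|p(0)| = log(6) = 1.7918.
Apply Jensen: I(r) = log|p(0)| + Σ_k log(r/|z_k|), summed over zeros inside |z| < r.
  log(r/|z_k|) for z_k = 2: log(6/2) = 1.0986
  log(r/|z_k|) for z_k = 3: log(6/3) = 0.6931
Sum over inside zeros: 1.7918.
I(r) = log|p(0)| + (inside sum) = 1.7918 + 1.7918 = 3.5835.
Closed form (all zeros inside, monic): I(r) = n·log(r) = 2·log(6) = 3.5835. ✓

I(r) ≈ 3.5835.


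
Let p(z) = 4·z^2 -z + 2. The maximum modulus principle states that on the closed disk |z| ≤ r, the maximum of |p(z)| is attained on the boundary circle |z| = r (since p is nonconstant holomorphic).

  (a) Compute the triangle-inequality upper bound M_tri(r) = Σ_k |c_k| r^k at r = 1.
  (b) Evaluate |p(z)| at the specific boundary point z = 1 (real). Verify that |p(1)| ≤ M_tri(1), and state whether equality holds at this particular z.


Coefficients: c_0 = 2, c_1 = -1, c_2 = 4. Radius r = 1.
Part (a). Triangle bound: M_tri(r) = Σ_k |c_k| r^k
  = |2|·1^0 + |-1|·1^1 + |4|·1^2
  = 2 + 1 + 4 = 7.
This bounds M(r) := max_{|z|=r} |p(z)| from above; equality holds iff all terms c_k z^k can be made to align in phase at a single z on |z|=r.
Part (b). At z = 1 (real, on the circle |z| = r):
  p(1) = (2)·1^0 + (-1)·1^1 + (4)·1^2 = 5.
  |p(1)| = 5.
Check: |p(1)| = 5 ≤ 7 = M_tri(1). ✓ Equality does not hold at z = 1 (the coefficients have mixed signs, so the terms do not all align in phase there).

M_tri(1) = 7; |p(1)| = 5; equality at z=1: no.


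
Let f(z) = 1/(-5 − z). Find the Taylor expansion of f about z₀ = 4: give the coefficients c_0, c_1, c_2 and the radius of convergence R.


Let w = z − z₀, so z = z₀ + w.
Then -5 − z = -5 − (z₀ + w) = (-5 − z₀) − w = -9 − w.
f(z) = 1/(-9 − w) = (1/(-9)) · 1/(1 − w/(-9)) = Σ_{n≥0} w^n / (-9)^(n+1).
So c_n = 1/(-9)^(n+1):
  c_0 = 1/(-9)^1 = -1/9.
  c_1 = 1/(-9)^2 = 1/81.
  c_2 = 1/(-9)^3 = -1/729.
The series is valid for |w/d| < 1, i.e. |z − z₀| < |d|.
Radius of convergence: R = |-5 − z₀| = |-9| = 9 (distance from z₀ to the singularity z = -5).

c_0 = -1/9, c_1 = 1/81, c_2 = -1/729; R = 9.


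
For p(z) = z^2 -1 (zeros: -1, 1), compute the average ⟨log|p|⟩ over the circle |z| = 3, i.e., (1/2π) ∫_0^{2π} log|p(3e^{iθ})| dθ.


Zeros: -1, 1; r = 3.
Inside |z| < r: -1, 1. Outside (|z| ≥ r): ∅.
p(0) = -1, so log|p(0)| = log(1) = 0.0000.
Apply Jensen: I(r) = log|p(0)| + Σ_k log(r/|z_k|), summed over zeros inside |z| < r.
  log(r/|z_k|) for z_k = -1: log(3/1) = 1.0986
  log(r/|z_k|) for z_k = 1: log(3/1) = 1.0986
Sum over inside zeros: 2.1972.
I(r) = log|p(0)| + (inside sum) = 0.0000 + 2.1972 = 2.1972.
Closed form (all zeros inside, monic): I(r) = n·log(r) = 2·log(3) = 2.1972. ✓

I(r) ≈ 2.1972.


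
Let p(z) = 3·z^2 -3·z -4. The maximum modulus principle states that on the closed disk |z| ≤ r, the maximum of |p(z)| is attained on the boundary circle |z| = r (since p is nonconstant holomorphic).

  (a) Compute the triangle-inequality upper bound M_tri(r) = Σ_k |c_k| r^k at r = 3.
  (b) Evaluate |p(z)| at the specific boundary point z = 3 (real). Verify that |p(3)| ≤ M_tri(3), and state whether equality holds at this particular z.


Coefficients: c_0 = -4, c_1 = -3, c_2 = 3. Radius r = 3.
Part (a). Triangle bound: M_tri(r) = Σ_k |c_k| r^k
  = |-4|·3^0 + |-3|·3^1 + |3|·3^2
  = 4 + 9 + 27 = 40.
This bounds M(r) := max_{|z|=r} |p(z)| from above; equality holds iff all terms c_k z^k can be made to align in phase at a single z on |z|=r.
Part (b). At z = 3 (real, on the circle |z| = r):
  p(3) = (-4)·3^0 + (-3)·3^1 + (3)·3^2 = 14.
  |p(3)| = 14.
Check: |p(3)| = 14 ≤ 40 = M_tri(3). ✓ Equality does not hold at z = 3 (the coefficients have mixed signs, so the terms do not all align in phase there).

M_tri(3) = 40; |p(3)| = 14; equality at z=3: no.


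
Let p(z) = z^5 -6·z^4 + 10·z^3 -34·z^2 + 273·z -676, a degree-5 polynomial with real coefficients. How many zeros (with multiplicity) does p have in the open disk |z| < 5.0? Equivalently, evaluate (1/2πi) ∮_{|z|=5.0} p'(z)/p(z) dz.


The zeros of p are: (-2 + 3i), (-2 - 3i), (3 + 2i), (3 - 2i), 4.
Their magnitudes are: 3.606, 3.606, 3.606, 3.606, 4.
Zeros with |z| < R = 5.0: (-2 + 3i), (-2 - 3i), (3 + 2i), (3 - 2i), 4.
Count = 5.
By the argument principle, (1/2πi) ∮_{|z|=R} p'(z)/p(z) dz equals exactly this count.

Number of zeros inside |z| < 5.0: 5.


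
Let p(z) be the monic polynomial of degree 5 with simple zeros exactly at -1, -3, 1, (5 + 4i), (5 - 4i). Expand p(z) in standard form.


The polynomial is p(z) = ∏_{α ∈ S} (z − α), where S = {-1, -3, 1, (5 + 4i), (5 - 4i)}.
Expanding the product yields: p(z) = z^5 -7·z^4 + 10·z^3 + 130·z^2 -11·z -123.
Note conjugate pairs combine to real quadratics: (z − (5+4i))(z − (5−4i)) = z² − 10z + 41.
The resulting polynomial has degree 5 and real coefficients as required.

p(z) = z^5 -7·z^4 + 10·z^3 + 130·z^2 -11·z -123.


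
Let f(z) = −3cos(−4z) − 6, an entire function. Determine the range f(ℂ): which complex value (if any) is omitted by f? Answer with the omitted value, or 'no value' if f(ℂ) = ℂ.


Little Picard bounds the complement of f(ℂ) to at most one point.
cos is entire and surjective onto ℂ: for every w ∈ ℂ, cos(ζ) = w has a solution ζ ∈ ℂ (e.g., via the complex inverse arccos). With ζ = −4z this gives z = ζ/(-4). Then -3·cos(−4z) takes every value in -3·ℂ = ℂ, and adding -6 is a bijection of ℂ. So f is surjective and omits no value. (Note: only on the real line is cos bounded by [−1, 1].)

Omitted value: no value.


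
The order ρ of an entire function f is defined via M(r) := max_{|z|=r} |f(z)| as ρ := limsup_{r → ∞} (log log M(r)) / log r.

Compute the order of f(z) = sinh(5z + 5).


sinh(w) is a linear combination of e^{iw} and e^{−iw} (or e^w, e^{−w} in the hyperbolic case), so |sinh(w)| ≤ e^{|w|}. With w = 5z + 5, |w| ≤ 5|z| + 5 = 5r + 5 on |z| = r, giving M(r) ≤ e^{5r + 5}, so ρ ≤ 1. On a suitable ray (z = it for sin/cos; z = t for sinh/cosh, t real → ∞), |sinh(5z + 5)| grows like e^{5|t|}/2, so ρ ≥ 1. Hence ρ = 1.
Therefore ρ = 1.

Order ρ = 1.


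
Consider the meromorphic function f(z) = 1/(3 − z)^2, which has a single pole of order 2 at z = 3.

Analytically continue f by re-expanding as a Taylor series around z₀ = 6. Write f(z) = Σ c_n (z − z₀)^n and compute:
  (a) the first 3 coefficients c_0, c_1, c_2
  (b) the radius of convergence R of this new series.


Let w = z − z₀, so z = z₀ + w.
Then 3 − z = 3 − (z₀ + w) = (3 − z₀) − w = -3 − w.
f(z) = 1/(-3 − w)^2 = (1/(-3)^2) · (1 − w/(-3))^{−2}.
By the binomial series (1−u)^{−2} = Σ_{n≥0} C(n+1, 1) u^n for |u|<1, with u = w/(-3):
  c_n = C(n+1, 1) / (-3)^(n+2).
  c_0 = 1/(-3)^2 = 1/9.
  c_1 = 2/(-3)^3 = -2/27.
  c_2 = 3/(-3)^4 = 1/27.
The series is valid for |w/d| < 1, i.e. |z − z₀| < |d|.
Radius of convergence: R = |3 − z₀| = |-3| = 3 (distance from z₀ to the singularity z = 3).

c_0 = 1/9, c_1 = -2/27, c_2 = 1/27; R = 3.


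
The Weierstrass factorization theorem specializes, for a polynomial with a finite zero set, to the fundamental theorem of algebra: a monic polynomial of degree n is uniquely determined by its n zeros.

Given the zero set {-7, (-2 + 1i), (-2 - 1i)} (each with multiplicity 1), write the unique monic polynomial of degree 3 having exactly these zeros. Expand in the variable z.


The polynomial is p(z) = ∏_{α ∈ S} (z − α), where S = {-7, (-2 + 1i), (-2 - 1i)}.
Expanding the product yields: p(z) = z^3 + 11·z^2 + 33·z + 35.
Note conjugate pairs combine to real quadratics: (z − (-2+1i))(z − (-2−1i)) = z² + 4z + 5.
The resulting polynomial has degree 3 and real coefficients as required.

p(z) = z^3 + 11·z^2 + 33·z + 35.


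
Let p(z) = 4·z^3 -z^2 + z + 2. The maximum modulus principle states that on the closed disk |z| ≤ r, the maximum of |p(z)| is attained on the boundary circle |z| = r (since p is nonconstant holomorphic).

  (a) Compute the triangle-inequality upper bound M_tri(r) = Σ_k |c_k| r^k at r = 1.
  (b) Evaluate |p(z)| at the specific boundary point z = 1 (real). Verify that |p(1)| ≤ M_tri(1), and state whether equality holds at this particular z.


Coefficients: c_0 = 2, c_1 = 1, c_2 = -1, c_3 = 4. Radius r = 1.
Part (a). Triangle bound: M_tri(r) = Σ_k |c_k| r^k
  = |2|·1^0 + |1|·1^1 + |-1|·1^2 + |4|·1^3
  = 2 + 1 + 1 + 4 = 8.
This bounds M(r) := max_{|z|=r} |p(z)| from above; equality holds iff all terms c_k z^k can be made to align in phase at a single z on |z|=r.
Part (b). At z = 1 (real, on the circle |z| = r):
  p(1) = (2)·1^0 + (1)·1^1 + (-1)·1^2 + (4)·1^3 = 6.
  |p(1)| = 6.
Check: |p(1)| = 6 ≤ 8 = M_tri(1). ✓ Equality does not hold at z = 1 (the coefficients have mixed signs, so the terms do not all align in phase there).

M_tri(1) = 8; |p(1)| = 6; equality at z=1: no.


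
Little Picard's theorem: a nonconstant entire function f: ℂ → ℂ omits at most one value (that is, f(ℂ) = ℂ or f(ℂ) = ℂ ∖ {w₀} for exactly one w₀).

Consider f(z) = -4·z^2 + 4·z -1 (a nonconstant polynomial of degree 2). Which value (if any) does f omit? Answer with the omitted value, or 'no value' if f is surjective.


Little Picard bounds the complement of f(ℂ) to at most one point.
For every w ∈ ℂ, the equation p(z) − w = 0 is a nonconstant polynomial in z and hence has at least one root by the fundamental theorem of algebra. So p is surjective onto ℂ, omitting no value.

Omitted value: no value.


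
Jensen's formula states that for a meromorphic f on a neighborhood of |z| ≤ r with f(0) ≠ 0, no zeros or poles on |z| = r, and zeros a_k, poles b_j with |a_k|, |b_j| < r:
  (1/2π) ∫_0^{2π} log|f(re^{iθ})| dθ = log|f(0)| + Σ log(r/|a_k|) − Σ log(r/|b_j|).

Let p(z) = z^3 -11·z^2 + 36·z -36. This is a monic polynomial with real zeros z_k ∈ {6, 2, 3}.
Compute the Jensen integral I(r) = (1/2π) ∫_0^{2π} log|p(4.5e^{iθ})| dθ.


Zeros: 2, 3, 6; r = 4.5.
Inside |z| < r: 2, 3. Outside (|z| ≥ r): 6.
p(0) = -36, so log|p(0)| = log(36) = 3.5835.
Apply Jensen: I(r) = log|p(0)| + Σ_k log(r/|z_k|), summed over zeros inside |z| < r.
  log(r/|z_k|) for z_k = 2: log(4.5/2) = 0.8109
  log(r/|z_k|) for z_k = 3: log(4.5/3) = 0.4055
  Outside zeros (6) contribute nothing to the Jensen sum.
Sum over inside zeros: 1.2164.
I(r) = log|p(0)| + (inside sum) = 3.5835 + 1.2164 = 4.7999.
Note: since some zeros are outside |z| ≤ r, the simplified n·log(r) form does NOT apply — only the inside zeros contribute.

I(r) ≈ 4.7999.
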